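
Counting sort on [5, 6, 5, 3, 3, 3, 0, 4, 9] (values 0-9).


Input: [5, 6, 5, 3, 3, 3, 0, 4, 9]
Counts: [1, 0, 0, 3, 1, 2, 1, 0, 0, 1]

Sorted: [0, 3, 3, 3, 4, 5, 5, 6, 9]


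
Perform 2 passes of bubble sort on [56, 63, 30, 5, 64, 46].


Initial: [56, 63, 30, 5, 64, 46]
Pass 1: [56, 30, 5, 63, 46, 64] (3 swaps)
Pass 2: [30, 5, 56, 46, 63, 64] (3 swaps)

After 2 passes: [30, 5, 56, 46, 63, 64]


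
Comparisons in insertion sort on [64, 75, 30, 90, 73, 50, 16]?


Algorithm: insertion sort
Input: [64, 75, 30, 90, 73, 50, 16]
Sorted: [16, 30, 50, 64, 73, 75, 90]

18


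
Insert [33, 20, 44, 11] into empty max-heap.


Insert 33: [33]
Insert 20: [33, 20]
Insert 44: [44, 20, 33]
Insert 11: [44, 20, 33, 11]

Final heap: [44, 20, 33, 11]


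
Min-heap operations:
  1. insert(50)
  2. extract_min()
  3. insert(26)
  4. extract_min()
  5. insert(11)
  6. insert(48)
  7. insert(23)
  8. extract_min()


insert(50) -> [50]
extract_min()->50, []
insert(26) -> [26]
extract_min()->26, []
insert(11) -> [11]
insert(48) -> [11, 48]
insert(23) -> [11, 48, 23]
extract_min()->11, [23, 48]

Final heap: [23, 48]


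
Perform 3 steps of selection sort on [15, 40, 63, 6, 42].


Initial: [15, 40, 63, 6, 42]
Step 1: min=6 at 3
  Swap: [6, 40, 63, 15, 42]
Step 2: min=15 at 3
  Swap: [6, 15, 63, 40, 42]
Step 3: min=40 at 3
  Swap: [6, 15, 40, 63, 42]

After 3 steps: [6, 15, 40, 63, 42]


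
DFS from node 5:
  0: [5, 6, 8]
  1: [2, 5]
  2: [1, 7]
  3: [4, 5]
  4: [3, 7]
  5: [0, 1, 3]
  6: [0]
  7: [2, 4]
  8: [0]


Visit 5, push [3, 1, 0]
Visit 0, push [8, 6]
Visit 6, push []
Visit 8, push []
Visit 1, push [2]
Visit 2, push [7]
Visit 7, push [4]
Visit 4, push [3]
Visit 3, push []

DFS order: [5, 0, 6, 8, 1, 2, 7, 4, 3]


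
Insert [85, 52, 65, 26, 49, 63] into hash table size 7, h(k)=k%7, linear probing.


Insert 85: h=1 -> slot 1
Insert 52: h=3 -> slot 3
Insert 65: h=2 -> slot 2
Insert 26: h=5 -> slot 5
Insert 49: h=0 -> slot 0
Insert 63: h=0, 4 probes -> slot 4

Table: [49, 85, 65, 52, 63, 26, None]


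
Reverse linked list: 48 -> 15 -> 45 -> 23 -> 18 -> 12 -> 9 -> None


Step 1: curr=48, set curr.next=prev(None) | reversed so far: 48
Step 2: curr=15, set curr.next=prev(48) | reversed so far: 15 -> 48
Step 3: curr=45, set curr.next=prev(15) | reversed so far: 45 -> 15 -> 48
Step 4: curr=23, set curr.next=prev(45) | reversed so far: 23 -> 45 -> 15 -> 48
Step 5: curr=18, set curr.next=prev(23) | reversed so far: 18 -> 23 -> 45 -> 15 -> 48
Step 6: curr=12, set curr.next=prev(18) | reversed so far: 12 -> 18 -> 23 -> 45 -> 15 -> 48
Step 7: curr=9, set curr.next=prev(12) | reversed so far: 9 -> 12 -> 18 -> 23 -> 45 -> 15 -> 48

9 -> 12 -> 18 -> 23 -> 45 -> 15 -> 48 -> None


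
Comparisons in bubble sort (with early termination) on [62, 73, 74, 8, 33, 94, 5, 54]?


Algorithm: bubble sort (with early termination)
Input: [62, 73, 74, 8, 33, 94, 5, 54]
Sorted: [5, 8, 33, 54, 62, 73, 74, 94]

28


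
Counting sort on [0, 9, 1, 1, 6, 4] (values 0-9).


Input: [0, 9, 1, 1, 6, 4]
Counts: [1, 2, 0, 0, 1, 0, 1, 0, 0, 1]

Sorted: [0, 1, 1, 4, 6, 9]


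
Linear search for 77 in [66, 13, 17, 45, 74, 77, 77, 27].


i=0: 66!=77
i=1: 13!=77
i=2: 17!=77
i=3: 45!=77
i=4: 74!=77
i=5: 77==77 found!

Found at 5, 6 comps


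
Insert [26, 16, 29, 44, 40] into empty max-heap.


Insert 26: [26]
Insert 16: [26, 16]
Insert 29: [29, 16, 26]
Insert 44: [44, 29, 26, 16]
Insert 40: [44, 40, 26, 16, 29]

Final heap: [44, 40, 26, 16, 29]


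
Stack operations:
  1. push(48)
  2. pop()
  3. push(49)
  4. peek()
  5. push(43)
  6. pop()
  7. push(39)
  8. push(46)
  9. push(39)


push(48) -> [48]
pop()->48, []
push(49) -> [49]
peek()->49
push(43) -> [49, 43]
pop()->43, [49]
push(39) -> [49, 39]
push(46) -> [49, 39, 46]
push(39) -> [49, 39, 46, 39]

Final stack: [49, 39, 46, 39]


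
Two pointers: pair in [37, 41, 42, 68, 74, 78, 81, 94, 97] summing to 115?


lo=0(37)+hi=8(97)=134
lo=0(37)+hi=7(94)=131
lo=0(37)+hi=6(81)=118
lo=0(37)+hi=5(78)=115

Yes: 37+78=115


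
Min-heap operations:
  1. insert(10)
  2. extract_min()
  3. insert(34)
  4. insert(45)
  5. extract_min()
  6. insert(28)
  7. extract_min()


insert(10) -> [10]
extract_min()->10, []
insert(34) -> [34]
insert(45) -> [34, 45]
extract_min()->34, [45]
insert(28) -> [28, 45]
extract_min()->28, [45]

Final heap: [45]


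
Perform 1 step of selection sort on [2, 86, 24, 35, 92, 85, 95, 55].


Initial: [2, 86, 24, 35, 92, 85, 95, 55]
Step 1: min=2 at 0
  Swap: [2, 86, 24, 35, 92, 85, 95, 55]

After 1 step: [2, 86, 24, 35, 92, 85, 95, 55]


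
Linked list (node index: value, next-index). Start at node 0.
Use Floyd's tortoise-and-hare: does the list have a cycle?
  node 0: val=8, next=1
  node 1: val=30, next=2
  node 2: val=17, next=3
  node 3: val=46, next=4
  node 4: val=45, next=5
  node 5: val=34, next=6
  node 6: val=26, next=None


Floyd's tortoise (slow, +1) and hare (fast, +2):
  init: slow=0, fast=0
  step 1: slow=1, fast=2
  step 2: slow=2, fast=4
  step 3: slow=3, fast=6
  step 4: fast -> None, no cycle

Cycle: no


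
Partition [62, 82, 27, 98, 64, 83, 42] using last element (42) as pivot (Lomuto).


Pivot: 42
  27 <= 42: swap -> [27, 82, 62, 98, 64, 83, 42]
Place pivot at 1: [27, 42, 62, 98, 64, 83, 82]

Partitioned: [27, 42, 62, 98, 64, 83, 82]


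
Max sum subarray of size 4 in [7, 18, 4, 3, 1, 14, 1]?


[0:4]: 32
[1:5]: 26
[2:6]: 22
[3:7]: 19

Max: 32 at [0:4]


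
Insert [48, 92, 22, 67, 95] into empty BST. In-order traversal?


Insert 48: root
Insert 92: R from 48
Insert 22: L from 48
Insert 67: R from 48 -> L from 92
Insert 95: R from 48 -> R from 92

In-order: [22, 48, 67, 92, 95]


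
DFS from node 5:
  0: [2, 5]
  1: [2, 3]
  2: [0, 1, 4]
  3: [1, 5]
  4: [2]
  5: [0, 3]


Visit 5, push [3, 0]
Visit 0, push [2]
Visit 2, push [4, 1]
Visit 1, push [3]
Visit 3, push []
Visit 4, push []

DFS order: [5, 0, 2, 1, 3, 4]


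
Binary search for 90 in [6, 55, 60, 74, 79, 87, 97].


Step 1: lo=0, hi=6, mid=3, val=74
Step 2: lo=4, hi=6, mid=5, val=87
Step 3: lo=6, hi=6, mid=6, val=97

Not found


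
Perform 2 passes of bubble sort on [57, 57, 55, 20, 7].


Initial: [57, 57, 55, 20, 7]
Pass 1: [57, 55, 20, 7, 57] (3 swaps)
Pass 2: [55, 20, 7, 57, 57] (3 swaps)

After 2 passes: [55, 20, 7, 57, 57]


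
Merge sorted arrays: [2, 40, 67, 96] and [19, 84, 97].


Take 2 from A
Take 19 from B
Take 40 from A
Take 67 from A
Take 84 from B
Take 96 from A

Merged: [2, 19, 40, 67, 84, 96, 97]


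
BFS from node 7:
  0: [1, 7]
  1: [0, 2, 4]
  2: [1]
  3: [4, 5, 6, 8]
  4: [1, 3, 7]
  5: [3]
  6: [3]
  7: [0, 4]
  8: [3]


Visit 7, enqueue [0, 4]
Visit 0, enqueue [1]
Visit 4, enqueue [3]
Visit 1, enqueue [2]
Visit 3, enqueue [5, 6, 8]
Visit 2, enqueue []
Visit 5, enqueue []
Visit 6, enqueue []
Visit 8, enqueue []

BFS order: [7, 0, 4, 1, 3, 2, 5, 6, 8]


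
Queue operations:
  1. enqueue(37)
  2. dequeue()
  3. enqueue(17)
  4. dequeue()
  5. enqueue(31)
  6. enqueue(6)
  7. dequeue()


enqueue(37) -> [37]
dequeue()->37, []
enqueue(17) -> [17]
dequeue()->17, []
enqueue(31) -> [31]
enqueue(6) -> [31, 6]
dequeue()->31, [6]

Final queue: [6]


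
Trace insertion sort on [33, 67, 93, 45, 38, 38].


Initial: [33, 67, 93, 45, 38, 38]
Insert 67: [33, 67, 93, 45, 38, 38]
Insert 93: [33, 67, 93, 45, 38, 38]
Insert 45: [33, 45, 67, 93, 38, 38]
Insert 38: [33, 38, 45, 67, 93, 38]
Insert 38: [33, 38, 38, 45, 67, 93]

Sorted: [33, 38, 38, 45, 67, 93]


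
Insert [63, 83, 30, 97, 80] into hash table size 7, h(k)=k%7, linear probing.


Insert 63: h=0 -> slot 0
Insert 83: h=6 -> slot 6
Insert 30: h=2 -> slot 2
Insert 97: h=6, 2 probes -> slot 1
Insert 80: h=3 -> slot 3

Table: [63, 97, 30, 80, None, None, 83]


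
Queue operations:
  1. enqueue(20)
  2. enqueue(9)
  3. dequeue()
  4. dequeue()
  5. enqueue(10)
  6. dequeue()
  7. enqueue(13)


enqueue(20) -> [20]
enqueue(9) -> [20, 9]
dequeue()->20, [9]
dequeue()->9, []
enqueue(10) -> [10]
dequeue()->10, []
enqueue(13) -> [13]

Final queue: [13]


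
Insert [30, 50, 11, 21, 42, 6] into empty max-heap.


Insert 30: [30]
Insert 50: [50, 30]
Insert 11: [50, 30, 11]
Insert 21: [50, 30, 11, 21]
Insert 42: [50, 42, 11, 21, 30]
Insert 6: [50, 42, 11, 21, 30, 6]

Final heap: [50, 42, 11, 21, 30, 6]


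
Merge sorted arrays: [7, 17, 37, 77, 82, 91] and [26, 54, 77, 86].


Take 7 from A
Take 17 from A
Take 26 from B
Take 37 from A
Take 54 from B
Take 77 from A
Take 77 from B
Take 82 from A
Take 86 from B

Merged: [7, 17, 26, 37, 54, 77, 77, 82, 86, 91]


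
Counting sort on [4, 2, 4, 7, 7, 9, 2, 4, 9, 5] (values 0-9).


Input: [4, 2, 4, 7, 7, 9, 2, 4, 9, 5]
Counts: [0, 0, 2, 0, 3, 1, 0, 2, 0, 2]

Sorted: [2, 2, 4, 4, 4, 5, 7, 7, 9, 9]


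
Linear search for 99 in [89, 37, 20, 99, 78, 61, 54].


i=0: 89!=99
i=1: 37!=99
i=2: 20!=99
i=3: 99==99 found!

Found at 3, 4 comps


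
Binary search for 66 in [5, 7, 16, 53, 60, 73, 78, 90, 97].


Step 1: lo=0, hi=8, mid=4, val=60
Step 2: lo=5, hi=8, mid=6, val=78
Step 3: lo=5, hi=5, mid=5, val=73

Not found


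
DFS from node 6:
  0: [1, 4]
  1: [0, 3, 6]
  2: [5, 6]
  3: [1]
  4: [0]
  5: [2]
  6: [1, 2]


Visit 6, push [2, 1]
Visit 1, push [3, 0]
Visit 0, push [4]
Visit 4, push []
Visit 3, push []
Visit 2, push [5]
Visit 5, push []

DFS order: [6, 1, 0, 4, 3, 2, 5]


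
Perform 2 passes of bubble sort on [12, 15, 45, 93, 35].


Initial: [12, 15, 45, 93, 35]
Pass 1: [12, 15, 45, 35, 93] (1 swaps)
Pass 2: [12, 15, 35, 45, 93] (1 swaps)

After 2 passes: [12, 15, 35, 45, 93]


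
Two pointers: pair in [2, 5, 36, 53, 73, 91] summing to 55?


lo=0(2)+hi=5(91)=93
lo=0(2)+hi=4(73)=75
lo=0(2)+hi=3(53)=55

Yes: 2+53=55


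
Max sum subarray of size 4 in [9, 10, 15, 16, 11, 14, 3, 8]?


[0:4]: 50
[1:5]: 52
[2:6]: 56
[3:7]: 44
[4:8]: 36

Max: 56 at [2:6]


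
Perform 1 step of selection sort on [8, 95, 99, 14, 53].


Initial: [8, 95, 99, 14, 53]
Step 1: min=8 at 0
  Swap: [8, 95, 99, 14, 53]

After 1 step: [8, 95, 99, 14, 53]


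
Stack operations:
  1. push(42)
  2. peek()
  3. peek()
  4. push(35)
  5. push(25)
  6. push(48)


push(42) -> [42]
peek()->42
peek()->42
push(35) -> [42, 35]
push(25) -> [42, 35, 25]
push(48) -> [42, 35, 25, 48]

Final stack: [42, 35, 25, 48]


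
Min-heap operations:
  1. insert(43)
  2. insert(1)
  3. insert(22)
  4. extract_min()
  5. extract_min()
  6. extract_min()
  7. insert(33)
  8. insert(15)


insert(43) -> [43]
insert(1) -> [1, 43]
insert(22) -> [1, 43, 22]
extract_min()->1, [22, 43]
extract_min()->22, [43]
extract_min()->43, []
insert(33) -> [33]
insert(15) -> [15, 33]

Final heap: [15, 33]


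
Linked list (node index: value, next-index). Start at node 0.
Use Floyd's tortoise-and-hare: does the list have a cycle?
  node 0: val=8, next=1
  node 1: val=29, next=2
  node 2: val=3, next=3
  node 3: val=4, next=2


Floyd's tortoise (slow, +1) and hare (fast, +2):
  init: slow=0, fast=0
  step 1: slow=1, fast=2
  step 2: slow=2, fast=2
  slow == fast at node 2: cycle detected

Cycle: yes


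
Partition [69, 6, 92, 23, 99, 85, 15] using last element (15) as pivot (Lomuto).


Pivot: 15
  6 <= 15: swap -> [6, 69, 92, 23, 99, 85, 15]
Place pivot at 1: [6, 15, 92, 23, 99, 85, 69]

Partitioned: [6, 15, 92, 23, 99, 85, 69]


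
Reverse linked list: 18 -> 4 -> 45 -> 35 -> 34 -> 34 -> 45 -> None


Step 1: curr=18, set curr.next=prev(None) | reversed so far: 18
Step 2: curr=4, set curr.next=prev(18) | reversed so far: 4 -> 18
Step 3: curr=45, set curr.next=prev(4) | reversed so far: 45 -> 4 -> 18
Step 4: curr=35, set curr.next=prev(45) | reversed so far: 35 -> 45 -> 4 -> 18
Step 5: curr=34, set curr.next=prev(35) | reversed so far: 34 -> 35 -> 45 -> 4 -> 18
Step 6: curr=34, set curr.next=prev(34) | reversed so far: 34 -> 34 -> 35 -> 45 -> 4 -> 18
Step 7: curr=45, set curr.next=prev(34) | reversed so far: 45 -> 34 -> 34 -> 35 -> 45 -> 4 -> 18

45 -> 34 -> 34 -> 35 -> 45 -> 4 -> 18 -> None


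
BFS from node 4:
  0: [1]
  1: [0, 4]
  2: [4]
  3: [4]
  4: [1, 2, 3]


Visit 4, enqueue [1, 2, 3]
Visit 1, enqueue [0]
Visit 2, enqueue []
Visit 3, enqueue []
Visit 0, enqueue []

BFS order: [4, 1, 2, 3, 0]


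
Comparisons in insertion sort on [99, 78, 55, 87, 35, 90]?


Algorithm: insertion sort
Input: [99, 78, 55, 87, 35, 90]
Sorted: [35, 55, 78, 87, 90, 99]

11


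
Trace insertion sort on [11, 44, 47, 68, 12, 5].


Initial: [11, 44, 47, 68, 12, 5]
Insert 44: [11, 44, 47, 68, 12, 5]
Insert 47: [11, 44, 47, 68, 12, 5]
Insert 68: [11, 44, 47, 68, 12, 5]
Insert 12: [11, 12, 44, 47, 68, 5]
Insert 5: [5, 11, 12, 44, 47, 68]

Sorted: [5, 11, 12, 44, 47, 68]


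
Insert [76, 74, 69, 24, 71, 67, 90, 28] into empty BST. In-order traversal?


Insert 76: root
Insert 74: L from 76
Insert 69: L from 76 -> L from 74
Insert 24: L from 76 -> L from 74 -> L from 69
Insert 71: L from 76 -> L from 74 -> R from 69
Insert 67: L from 76 -> L from 74 -> L from 69 -> R from 24
Insert 90: R from 76
Insert 28: L from 76 -> L from 74 -> L from 69 -> R from 24 -> L from 67

In-order: [24, 28, 67, 69, 71, 74, 76, 90]


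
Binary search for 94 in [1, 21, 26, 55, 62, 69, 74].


Step 1: lo=0, hi=6, mid=3, val=55
Step 2: lo=4, hi=6, mid=5, val=69
Step 3: lo=6, hi=6, mid=6, val=74

Not found


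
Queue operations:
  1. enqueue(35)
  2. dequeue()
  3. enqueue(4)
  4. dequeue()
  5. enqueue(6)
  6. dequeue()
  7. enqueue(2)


enqueue(35) -> [35]
dequeue()->35, []
enqueue(4) -> [4]
dequeue()->4, []
enqueue(6) -> [6]
dequeue()->6, []
enqueue(2) -> [2]

Final queue: [2]


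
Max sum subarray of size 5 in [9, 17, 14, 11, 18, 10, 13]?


[0:5]: 69
[1:6]: 70
[2:7]: 66

Max: 70 at [1:6]


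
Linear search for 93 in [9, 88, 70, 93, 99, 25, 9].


i=0: 9!=93
i=1: 88!=93
i=2: 70!=93
i=3: 93==93 found!

Found at 3, 4 comps


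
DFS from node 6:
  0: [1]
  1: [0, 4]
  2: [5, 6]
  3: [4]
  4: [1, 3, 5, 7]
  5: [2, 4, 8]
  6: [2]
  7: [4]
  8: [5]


Visit 6, push [2]
Visit 2, push [5]
Visit 5, push [8, 4]
Visit 4, push [7, 3, 1]
Visit 1, push [0]
Visit 0, push []
Visit 3, push []
Visit 7, push []
Visit 8, push []

DFS order: [6, 2, 5, 4, 1, 0, 3, 7, 8]


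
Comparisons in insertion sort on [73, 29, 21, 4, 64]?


Algorithm: insertion sort
Input: [73, 29, 21, 4, 64]
Sorted: [4, 21, 29, 64, 73]

8


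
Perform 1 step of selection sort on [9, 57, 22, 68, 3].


Initial: [9, 57, 22, 68, 3]
Step 1: min=3 at 4
  Swap: [3, 57, 22, 68, 9]

After 1 step: [3, 57, 22, 68, 9]


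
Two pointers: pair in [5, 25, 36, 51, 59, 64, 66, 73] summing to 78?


lo=0(5)+hi=7(73)=78

Yes: 5+73=78


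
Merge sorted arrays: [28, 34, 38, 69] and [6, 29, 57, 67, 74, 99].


Take 6 from B
Take 28 from A
Take 29 from B
Take 34 from A
Take 38 from A
Take 57 from B
Take 67 from B
Take 69 from A

Merged: [6, 28, 29, 34, 38, 57, 67, 69, 74, 99]


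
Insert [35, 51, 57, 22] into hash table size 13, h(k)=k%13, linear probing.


Insert 35: h=9 -> slot 9
Insert 51: h=12 -> slot 12
Insert 57: h=5 -> slot 5
Insert 22: h=9, 1 probes -> slot 10

Table: [None, None, None, None, None, 57, None, None, None, 35, 22, None, 51]


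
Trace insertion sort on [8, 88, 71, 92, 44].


Initial: [8, 88, 71, 92, 44]
Insert 88: [8, 88, 71, 92, 44]
Insert 71: [8, 71, 88, 92, 44]
Insert 92: [8, 71, 88, 92, 44]
Insert 44: [8, 44, 71, 88, 92]

Sorted: [8, 44, 71, 88, 92]


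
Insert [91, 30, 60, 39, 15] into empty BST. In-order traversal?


Insert 91: root
Insert 30: L from 91
Insert 60: L from 91 -> R from 30
Insert 39: L from 91 -> R from 30 -> L from 60
Insert 15: L from 91 -> L from 30

In-order: [15, 30, 39, 60, 91]


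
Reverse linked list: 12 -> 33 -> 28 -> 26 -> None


Step 1: curr=12, set curr.next=prev(None) | reversed so far: 12
Step 2: curr=33, set curr.next=prev(12) | reversed so far: 33 -> 12
Step 3: curr=28, set curr.next=prev(33) | reversed so far: 28 -> 33 -> 12
Step 4: curr=26, set curr.next=prev(28) | reversed so far: 26 -> 28 -> 33 -> 12

26 -> 28 -> 33 -> 12 -> None


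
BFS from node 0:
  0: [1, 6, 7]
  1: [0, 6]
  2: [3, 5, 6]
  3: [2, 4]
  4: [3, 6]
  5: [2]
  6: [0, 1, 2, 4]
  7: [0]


Visit 0, enqueue [1, 6, 7]
Visit 1, enqueue []
Visit 6, enqueue [2, 4]
Visit 7, enqueue []
Visit 2, enqueue [3, 5]
Visit 4, enqueue []
Visit 3, enqueue []
Visit 5, enqueue []

BFS order: [0, 1, 6, 7, 2, 4, 3, 5]


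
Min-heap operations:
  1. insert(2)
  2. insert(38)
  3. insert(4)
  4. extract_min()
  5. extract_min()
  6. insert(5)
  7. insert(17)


insert(2) -> [2]
insert(38) -> [2, 38]
insert(4) -> [2, 38, 4]
extract_min()->2, [4, 38]
extract_min()->4, [38]
insert(5) -> [5, 38]
insert(17) -> [5, 38, 17]

Final heap: [5, 38, 17]


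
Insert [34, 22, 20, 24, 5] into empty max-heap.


Insert 34: [34]
Insert 22: [34, 22]
Insert 20: [34, 22, 20]
Insert 24: [34, 24, 20, 22]
Insert 5: [34, 24, 20, 22, 5]

Final heap: [34, 24, 20, 22, 5]


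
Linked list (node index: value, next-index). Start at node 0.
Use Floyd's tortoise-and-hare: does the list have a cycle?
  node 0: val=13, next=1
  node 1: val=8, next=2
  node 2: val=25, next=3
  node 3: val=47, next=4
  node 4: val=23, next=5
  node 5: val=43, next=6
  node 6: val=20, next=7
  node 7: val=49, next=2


Floyd's tortoise (slow, +1) and hare (fast, +2):
  init: slow=0, fast=0
  step 1: slow=1, fast=2
  step 2: slow=2, fast=4
  step 3: slow=3, fast=6
  step 4: slow=4, fast=2
  step 5: slow=5, fast=4
  step 6: slow=6, fast=6
  slow == fast at node 6: cycle detected

Cycle: yes


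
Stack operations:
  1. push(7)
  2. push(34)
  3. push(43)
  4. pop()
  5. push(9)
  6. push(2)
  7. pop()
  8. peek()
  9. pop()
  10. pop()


push(7) -> [7]
push(34) -> [7, 34]
push(43) -> [7, 34, 43]
pop()->43, [7, 34]
push(9) -> [7, 34, 9]
push(2) -> [7, 34, 9, 2]
pop()->2, [7, 34, 9]
peek()->9
pop()->9, [7, 34]
pop()->34, [7]

Final stack: [7]


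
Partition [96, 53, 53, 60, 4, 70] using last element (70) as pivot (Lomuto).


Pivot: 70
  53 <= 70: swap -> [53, 96, 53, 60, 4, 70]
  53 <= 70: swap -> [53, 53, 96, 60, 4, 70]
  60 <= 70: swap -> [53, 53, 60, 96, 4, 70]
  4 <= 70: swap -> [53, 53, 60, 4, 96, 70]
Place pivot at 4: [53, 53, 60, 4, 70, 96]

Partitioned: [53, 53, 60, 4, 70, 96]


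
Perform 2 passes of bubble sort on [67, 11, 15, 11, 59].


Initial: [67, 11, 15, 11, 59]
Pass 1: [11, 15, 11, 59, 67] (4 swaps)
Pass 2: [11, 11, 15, 59, 67] (1 swaps)

After 2 passes: [11, 11, 15, 59, 67]


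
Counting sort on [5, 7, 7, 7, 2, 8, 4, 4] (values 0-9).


Input: [5, 7, 7, 7, 2, 8, 4, 4]
Counts: [0, 0, 1, 0, 2, 1, 0, 3, 1, 0]

Sorted: [2, 4, 4, 5, 7, 7, 7, 8]


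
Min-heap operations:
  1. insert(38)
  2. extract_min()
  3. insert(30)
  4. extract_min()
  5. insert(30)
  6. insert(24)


insert(38) -> [38]
extract_min()->38, []
insert(30) -> [30]
extract_min()->30, []
insert(30) -> [30]
insert(24) -> [24, 30]

Final heap: [24, 30]


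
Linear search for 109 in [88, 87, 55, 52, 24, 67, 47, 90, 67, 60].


i=0: 88!=109
i=1: 87!=109
i=2: 55!=109
i=3: 52!=109
i=4: 24!=109
i=5: 67!=109
i=6: 47!=109
i=7: 90!=109
i=8: 67!=109
i=9: 60!=109

Not found, 10 comps


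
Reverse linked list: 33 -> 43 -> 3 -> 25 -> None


Step 1: curr=33, set curr.next=prev(None) | reversed so far: 33
Step 2: curr=43, set curr.next=prev(33) | reversed so far: 43 -> 33
Step 3: curr=3, set curr.next=prev(43) | reversed so far: 3 -> 43 -> 33
Step 4: curr=25, set curr.next=prev(3) | reversed so far: 25 -> 3 -> 43 -> 33

25 -> 3 -> 43 -> 33 -> None


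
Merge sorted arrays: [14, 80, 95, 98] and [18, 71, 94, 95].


Take 14 from A
Take 18 from B
Take 71 from B
Take 80 from A
Take 94 from B
Take 95 from A
Take 95 from B

Merged: [14, 18, 71, 80, 94, 95, 95, 98]


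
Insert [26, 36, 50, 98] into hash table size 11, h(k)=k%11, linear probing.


Insert 26: h=4 -> slot 4
Insert 36: h=3 -> slot 3
Insert 50: h=6 -> slot 6
Insert 98: h=10 -> slot 10

Table: [None, None, None, 36, 26, None, 50, None, None, None, 98]


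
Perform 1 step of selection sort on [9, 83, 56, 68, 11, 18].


Initial: [9, 83, 56, 68, 11, 18]
Step 1: min=9 at 0
  Swap: [9, 83, 56, 68, 11, 18]

After 1 step: [9, 83, 56, 68, 11, 18]


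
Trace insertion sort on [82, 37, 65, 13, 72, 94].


Initial: [82, 37, 65, 13, 72, 94]
Insert 37: [37, 82, 65, 13, 72, 94]
Insert 65: [37, 65, 82, 13, 72, 94]
Insert 13: [13, 37, 65, 82, 72, 94]
Insert 72: [13, 37, 65, 72, 82, 94]
Insert 94: [13, 37, 65, 72, 82, 94]

Sorted: [13, 37, 65, 72, 82, 94]


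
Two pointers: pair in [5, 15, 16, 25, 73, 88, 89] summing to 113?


lo=0(5)+hi=6(89)=94
lo=1(15)+hi=6(89)=104
lo=2(16)+hi=6(89)=105
lo=3(25)+hi=6(89)=114
lo=3(25)+hi=5(88)=113

Yes: 25+88=113


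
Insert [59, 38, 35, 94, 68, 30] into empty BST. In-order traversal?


Insert 59: root
Insert 38: L from 59
Insert 35: L from 59 -> L from 38
Insert 94: R from 59
Insert 68: R from 59 -> L from 94
Insert 30: L from 59 -> L from 38 -> L from 35

In-order: [30, 35, 38, 59, 68, 94]


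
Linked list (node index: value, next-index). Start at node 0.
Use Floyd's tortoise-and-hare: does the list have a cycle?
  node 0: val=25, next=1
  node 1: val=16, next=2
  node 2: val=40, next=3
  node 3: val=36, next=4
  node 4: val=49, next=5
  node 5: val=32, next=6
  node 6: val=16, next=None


Floyd's tortoise (slow, +1) and hare (fast, +2):
  init: slow=0, fast=0
  step 1: slow=1, fast=2
  step 2: slow=2, fast=4
  step 3: slow=3, fast=6
  step 4: fast -> None, no cycle

Cycle: no


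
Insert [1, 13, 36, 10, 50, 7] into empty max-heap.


Insert 1: [1]
Insert 13: [13, 1]
Insert 36: [36, 1, 13]
Insert 10: [36, 10, 13, 1]
Insert 50: [50, 36, 13, 1, 10]
Insert 7: [50, 36, 13, 1, 10, 7]

Final heap: [50, 36, 13, 1, 10, 7]


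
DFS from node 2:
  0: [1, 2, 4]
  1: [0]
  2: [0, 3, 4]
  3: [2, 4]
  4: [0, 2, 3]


Visit 2, push [4, 3, 0]
Visit 0, push [4, 1]
Visit 1, push []
Visit 4, push [3]
Visit 3, push []

DFS order: [2, 0, 1, 4, 3]


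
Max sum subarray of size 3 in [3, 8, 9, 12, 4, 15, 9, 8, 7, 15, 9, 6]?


[0:3]: 20
[1:4]: 29
[2:5]: 25
[3:6]: 31
[4:7]: 28
[5:8]: 32
[6:9]: 24
[7:10]: 30
[8:11]: 31
[9:12]: 30

Max: 32 at [5:8]


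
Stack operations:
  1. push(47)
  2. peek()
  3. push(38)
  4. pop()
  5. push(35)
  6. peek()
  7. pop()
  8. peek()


push(47) -> [47]
peek()->47
push(38) -> [47, 38]
pop()->38, [47]
push(35) -> [47, 35]
peek()->35
pop()->35, [47]
peek()->47

Final stack: [47]


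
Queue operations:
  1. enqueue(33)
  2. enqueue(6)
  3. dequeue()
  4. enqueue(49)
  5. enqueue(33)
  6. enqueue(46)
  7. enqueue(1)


enqueue(33) -> [33]
enqueue(6) -> [33, 6]
dequeue()->33, [6]
enqueue(49) -> [6, 49]
enqueue(33) -> [6, 49, 33]
enqueue(46) -> [6, 49, 33, 46]
enqueue(1) -> [6, 49, 33, 46, 1]

Final queue: [6, 49, 33, 46, 1]


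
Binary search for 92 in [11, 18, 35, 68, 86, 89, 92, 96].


Step 1: lo=0, hi=7, mid=3, val=68
Step 2: lo=4, hi=7, mid=5, val=89
Step 3: lo=6, hi=7, mid=6, val=92

Found at index 6


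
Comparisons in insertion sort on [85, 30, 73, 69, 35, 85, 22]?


Algorithm: insertion sort
Input: [85, 30, 73, 69, 35, 85, 22]
Sorted: [22, 30, 35, 69, 73, 85, 85]

17


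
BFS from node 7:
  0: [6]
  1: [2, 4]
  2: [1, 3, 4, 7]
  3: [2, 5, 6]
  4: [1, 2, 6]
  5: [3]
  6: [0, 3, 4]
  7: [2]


Visit 7, enqueue [2]
Visit 2, enqueue [1, 3, 4]
Visit 1, enqueue []
Visit 3, enqueue [5, 6]
Visit 4, enqueue []
Visit 5, enqueue []
Visit 6, enqueue [0]
Visit 0, enqueue []

BFS order: [7, 2, 1, 3, 4, 5, 6, 0]


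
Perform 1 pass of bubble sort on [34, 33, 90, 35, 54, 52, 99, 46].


Initial: [34, 33, 90, 35, 54, 52, 99, 46]
Pass 1: [33, 34, 35, 54, 52, 90, 46, 99] (5 swaps)

After 1 pass: [33, 34, 35, 54, 52, 90, 46, 99]


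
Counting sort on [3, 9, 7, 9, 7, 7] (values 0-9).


Input: [3, 9, 7, 9, 7, 7]
Counts: [0, 0, 0, 1, 0, 0, 0, 3, 0, 2]

Sorted: [3, 7, 7, 7, 9, 9]


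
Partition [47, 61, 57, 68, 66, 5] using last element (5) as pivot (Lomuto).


Pivot: 5
Place pivot at 0: [5, 61, 57, 68, 66, 47]

Partitioned: [5, 61, 57, 68, 66, 47]


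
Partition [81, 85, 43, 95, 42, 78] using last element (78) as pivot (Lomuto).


Pivot: 78
  43 <= 78: swap -> [43, 85, 81, 95, 42, 78]
  42 <= 78: swap -> [43, 42, 81, 95, 85, 78]
Place pivot at 2: [43, 42, 78, 95, 85, 81]

Partitioned: [43, 42, 78, 95, 85, 81]


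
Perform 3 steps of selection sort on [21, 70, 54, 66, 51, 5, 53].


Initial: [21, 70, 54, 66, 51, 5, 53]
Step 1: min=5 at 5
  Swap: [5, 70, 54, 66, 51, 21, 53]
Step 2: min=21 at 5
  Swap: [5, 21, 54, 66, 51, 70, 53]
Step 3: min=51 at 4
  Swap: [5, 21, 51, 66, 54, 70, 53]

After 3 steps: [5, 21, 51, 66, 54, 70, 53]


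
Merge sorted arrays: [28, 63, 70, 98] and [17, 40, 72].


Take 17 from B
Take 28 from A
Take 40 from B
Take 63 from A
Take 70 from A
Take 72 from B

Merged: [17, 28, 40, 63, 70, 72, 98]


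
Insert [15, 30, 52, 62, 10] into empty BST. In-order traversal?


Insert 15: root
Insert 30: R from 15
Insert 52: R from 15 -> R from 30
Insert 62: R from 15 -> R from 30 -> R from 52
Insert 10: L from 15

In-order: [10, 15, 30, 52, 62]


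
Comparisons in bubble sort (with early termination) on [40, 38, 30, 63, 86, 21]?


Algorithm: bubble sort (with early termination)
Input: [40, 38, 30, 63, 86, 21]
Sorted: [21, 30, 38, 40, 63, 86]

15


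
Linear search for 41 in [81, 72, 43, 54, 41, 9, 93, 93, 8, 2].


i=0: 81!=41
i=1: 72!=41
i=2: 43!=41
i=3: 54!=41
i=4: 41==41 found!

Found at 4, 5 comps


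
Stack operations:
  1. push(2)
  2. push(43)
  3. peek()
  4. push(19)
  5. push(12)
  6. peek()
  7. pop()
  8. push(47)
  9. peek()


push(2) -> [2]
push(43) -> [2, 43]
peek()->43
push(19) -> [2, 43, 19]
push(12) -> [2, 43, 19, 12]
peek()->12
pop()->12, [2, 43, 19]
push(47) -> [2, 43, 19, 47]
peek()->47

Final stack: [2, 43, 19, 47]


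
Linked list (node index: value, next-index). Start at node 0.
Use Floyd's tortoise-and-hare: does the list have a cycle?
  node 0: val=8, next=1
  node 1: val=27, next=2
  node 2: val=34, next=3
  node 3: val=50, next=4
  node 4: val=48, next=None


Floyd's tortoise (slow, +1) and hare (fast, +2):
  init: slow=0, fast=0
  step 1: slow=1, fast=2
  step 2: slow=2, fast=4
  step 3: fast -> None, no cycle

Cycle: no


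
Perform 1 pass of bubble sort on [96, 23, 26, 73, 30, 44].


Initial: [96, 23, 26, 73, 30, 44]
Pass 1: [23, 26, 73, 30, 44, 96] (5 swaps)

After 1 pass: [23, 26, 73, 30, 44, 96]


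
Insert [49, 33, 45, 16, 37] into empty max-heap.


Insert 49: [49]
Insert 33: [49, 33]
Insert 45: [49, 33, 45]
Insert 16: [49, 33, 45, 16]
Insert 37: [49, 37, 45, 16, 33]

Final heap: [49, 37, 45, 16, 33]


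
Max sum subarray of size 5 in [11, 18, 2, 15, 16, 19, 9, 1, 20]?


[0:5]: 62
[1:6]: 70
[2:7]: 61
[3:8]: 60
[4:9]: 65

Max: 70 at [1:6]


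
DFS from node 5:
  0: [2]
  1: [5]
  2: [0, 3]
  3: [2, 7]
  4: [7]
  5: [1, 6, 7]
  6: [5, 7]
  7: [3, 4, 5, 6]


Visit 5, push [7, 6, 1]
Visit 1, push []
Visit 6, push [7]
Visit 7, push [4, 3]
Visit 3, push [2]
Visit 2, push [0]
Visit 0, push []
Visit 4, push []

DFS order: [5, 1, 6, 7, 3, 2, 0, 4]


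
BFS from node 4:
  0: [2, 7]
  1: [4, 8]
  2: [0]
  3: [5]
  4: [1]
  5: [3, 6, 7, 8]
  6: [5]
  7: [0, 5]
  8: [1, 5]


Visit 4, enqueue [1]
Visit 1, enqueue [8]
Visit 8, enqueue [5]
Visit 5, enqueue [3, 6, 7]
Visit 3, enqueue []
Visit 6, enqueue []
Visit 7, enqueue [0]
Visit 0, enqueue [2]
Visit 2, enqueue []

BFS order: [4, 1, 8, 5, 3, 6, 7, 0, 2]


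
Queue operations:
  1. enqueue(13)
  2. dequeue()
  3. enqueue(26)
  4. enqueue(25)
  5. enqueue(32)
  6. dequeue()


enqueue(13) -> [13]
dequeue()->13, []
enqueue(26) -> [26]
enqueue(25) -> [26, 25]
enqueue(32) -> [26, 25, 32]
dequeue()->26, [25, 32]

Final queue: [25, 32]


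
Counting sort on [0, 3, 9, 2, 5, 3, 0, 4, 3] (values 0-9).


Input: [0, 3, 9, 2, 5, 3, 0, 4, 3]
Counts: [2, 0, 1, 3, 1, 1, 0, 0, 0, 1]

Sorted: [0, 0, 2, 3, 3, 3, 4, 5, 9]


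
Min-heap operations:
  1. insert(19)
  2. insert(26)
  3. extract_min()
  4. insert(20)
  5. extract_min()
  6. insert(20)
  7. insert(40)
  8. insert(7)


insert(19) -> [19]
insert(26) -> [19, 26]
extract_min()->19, [26]
insert(20) -> [20, 26]
extract_min()->20, [26]
insert(20) -> [20, 26]
insert(40) -> [20, 26, 40]
insert(7) -> [7, 20, 40, 26]

Final heap: [7, 20, 40, 26]


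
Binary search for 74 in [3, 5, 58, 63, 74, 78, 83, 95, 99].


Step 1: lo=0, hi=8, mid=4, val=74

Found at index 4


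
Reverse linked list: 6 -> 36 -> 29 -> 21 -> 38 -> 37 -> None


Step 1: curr=6, set curr.next=prev(None) | reversed so far: 6
Step 2: curr=36, set curr.next=prev(6) | reversed so far: 36 -> 6
Step 3: curr=29, set curr.next=prev(36) | reversed so far: 29 -> 36 -> 6
Step 4: curr=21, set curr.next=prev(29) | reversed so far: 21 -> 29 -> 36 -> 6
Step 5: curr=38, set curr.next=prev(21) | reversed so far: 38 -> 21 -> 29 -> 36 -> 6
Step 6: curr=37, set curr.next=prev(38) | reversed so far: 37 -> 38 -> 21 -> 29 -> 36 -> 6

37 -> 38 -> 21 -> 29 -> 36 -> 6 -> None


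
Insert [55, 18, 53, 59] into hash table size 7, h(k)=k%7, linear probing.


Insert 55: h=6 -> slot 6
Insert 18: h=4 -> slot 4
Insert 53: h=4, 1 probes -> slot 5
Insert 59: h=3 -> slot 3

Table: [None, None, None, 59, 18, 53, 55]


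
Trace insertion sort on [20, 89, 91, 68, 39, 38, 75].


Initial: [20, 89, 91, 68, 39, 38, 75]
Insert 89: [20, 89, 91, 68, 39, 38, 75]
Insert 91: [20, 89, 91, 68, 39, 38, 75]
Insert 68: [20, 68, 89, 91, 39, 38, 75]
Insert 39: [20, 39, 68, 89, 91, 38, 75]
Insert 38: [20, 38, 39, 68, 89, 91, 75]
Insert 75: [20, 38, 39, 68, 75, 89, 91]

Sorted: [20, 38, 39, 68, 75, 89, 91]


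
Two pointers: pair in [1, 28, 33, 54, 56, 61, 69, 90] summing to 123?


lo=0(1)+hi=7(90)=91
lo=1(28)+hi=7(90)=118
lo=2(33)+hi=7(90)=123

Yes: 33+90=123


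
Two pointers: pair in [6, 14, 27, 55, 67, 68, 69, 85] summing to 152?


lo=0(6)+hi=7(85)=91
lo=1(14)+hi=7(85)=99
lo=2(27)+hi=7(85)=112
lo=3(55)+hi=7(85)=140
lo=4(67)+hi=7(85)=152

Yes: 67+85=152


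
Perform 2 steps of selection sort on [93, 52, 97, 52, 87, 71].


Initial: [93, 52, 97, 52, 87, 71]
Step 1: min=52 at 1
  Swap: [52, 93, 97, 52, 87, 71]
Step 2: min=52 at 3
  Swap: [52, 52, 97, 93, 87, 71]

After 2 steps: [52, 52, 97, 93, 87, 71]


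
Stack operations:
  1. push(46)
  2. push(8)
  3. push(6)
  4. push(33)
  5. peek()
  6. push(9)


push(46) -> [46]
push(8) -> [46, 8]
push(6) -> [46, 8, 6]
push(33) -> [46, 8, 6, 33]
peek()->33
push(9) -> [46, 8, 6, 33, 9]

Final stack: [46, 8, 6, 33, 9]


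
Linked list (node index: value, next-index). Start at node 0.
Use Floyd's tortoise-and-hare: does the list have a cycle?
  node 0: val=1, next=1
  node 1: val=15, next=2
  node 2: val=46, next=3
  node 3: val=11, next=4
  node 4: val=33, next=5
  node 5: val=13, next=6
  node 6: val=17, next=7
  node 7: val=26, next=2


Floyd's tortoise (slow, +1) and hare (fast, +2):
  init: slow=0, fast=0
  step 1: slow=1, fast=2
  step 2: slow=2, fast=4
  step 3: slow=3, fast=6
  step 4: slow=4, fast=2
  step 5: slow=5, fast=4
  step 6: slow=6, fast=6
  slow == fast at node 6: cycle detected

Cycle: yes


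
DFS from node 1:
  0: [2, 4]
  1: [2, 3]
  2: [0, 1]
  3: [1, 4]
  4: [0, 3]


Visit 1, push [3, 2]
Visit 2, push [0]
Visit 0, push [4]
Visit 4, push [3]
Visit 3, push []

DFS order: [1, 2, 0, 4, 3]


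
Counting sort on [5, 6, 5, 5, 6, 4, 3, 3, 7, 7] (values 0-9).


Input: [5, 6, 5, 5, 6, 4, 3, 3, 7, 7]
Counts: [0, 0, 0, 2, 1, 3, 2, 2, 0, 0]

Sorted: [3, 3, 4, 5, 5, 5, 6, 6, 7, 7]


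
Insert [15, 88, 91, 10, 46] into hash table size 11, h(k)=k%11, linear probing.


Insert 15: h=4 -> slot 4
Insert 88: h=0 -> slot 0
Insert 91: h=3 -> slot 3
Insert 10: h=10 -> slot 10
Insert 46: h=2 -> slot 2

Table: [88, None, 46, 91, 15, None, None, None, None, None, 10]


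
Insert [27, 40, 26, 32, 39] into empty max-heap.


Insert 27: [27]
Insert 40: [40, 27]
Insert 26: [40, 27, 26]
Insert 32: [40, 32, 26, 27]
Insert 39: [40, 39, 26, 27, 32]

Final heap: [40, 39, 26, 27, 32]


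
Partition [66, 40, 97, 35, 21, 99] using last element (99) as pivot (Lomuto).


Pivot: 99
  66 <= 99: advance i (no swap)
  40 <= 99: advance i (no swap)
  97 <= 99: advance i (no swap)
  35 <= 99: advance i (no swap)
  21 <= 99: advance i (no swap)
Place pivot at 5: [66, 40, 97, 35, 21, 99]

Partitioned: [66, 40, 97, 35, 21, 99]


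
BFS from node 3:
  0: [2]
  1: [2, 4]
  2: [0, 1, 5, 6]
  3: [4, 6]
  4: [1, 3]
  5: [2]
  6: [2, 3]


Visit 3, enqueue [4, 6]
Visit 4, enqueue [1]
Visit 6, enqueue [2]
Visit 1, enqueue []
Visit 2, enqueue [0, 5]
Visit 0, enqueue []
Visit 5, enqueue []

BFS order: [3, 4, 6, 1, 2, 0, 5]


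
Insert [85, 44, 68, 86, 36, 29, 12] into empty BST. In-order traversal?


Insert 85: root
Insert 44: L from 85
Insert 68: L from 85 -> R from 44
Insert 86: R from 85
Insert 36: L from 85 -> L from 44
Insert 29: L from 85 -> L from 44 -> L from 36
Insert 12: L from 85 -> L from 44 -> L from 36 -> L from 29

In-order: [12, 29, 36, 44, 68, 85, 86]


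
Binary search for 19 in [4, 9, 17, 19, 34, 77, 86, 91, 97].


Step 1: lo=0, hi=8, mid=4, val=34
Step 2: lo=0, hi=3, mid=1, val=9
Step 3: lo=2, hi=3, mid=2, val=17
Step 4: lo=3, hi=3, mid=3, val=19

Found at index 3


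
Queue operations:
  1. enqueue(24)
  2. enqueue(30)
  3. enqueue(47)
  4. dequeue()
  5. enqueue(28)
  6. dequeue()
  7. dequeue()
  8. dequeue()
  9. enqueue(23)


enqueue(24) -> [24]
enqueue(30) -> [24, 30]
enqueue(47) -> [24, 30, 47]
dequeue()->24, [30, 47]
enqueue(28) -> [30, 47, 28]
dequeue()->30, [47, 28]
dequeue()->47, [28]
dequeue()->28, []
enqueue(23) -> [23]

Final queue: [23]


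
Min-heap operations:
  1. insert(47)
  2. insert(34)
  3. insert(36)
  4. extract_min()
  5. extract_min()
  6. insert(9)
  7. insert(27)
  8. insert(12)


insert(47) -> [47]
insert(34) -> [34, 47]
insert(36) -> [34, 47, 36]
extract_min()->34, [36, 47]
extract_min()->36, [47]
insert(9) -> [9, 47]
insert(27) -> [9, 47, 27]
insert(12) -> [9, 12, 27, 47]

Final heap: [9, 12, 27, 47]


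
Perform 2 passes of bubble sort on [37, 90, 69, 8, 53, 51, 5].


Initial: [37, 90, 69, 8, 53, 51, 5]
Pass 1: [37, 69, 8, 53, 51, 5, 90] (5 swaps)
Pass 2: [37, 8, 53, 51, 5, 69, 90] (4 swaps)

After 2 passes: [37, 8, 53, 51, 5, 69, 90]


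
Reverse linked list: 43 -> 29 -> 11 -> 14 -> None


Step 1: curr=43, set curr.next=prev(None) | reversed so far: 43
Step 2: curr=29, set curr.next=prev(43) | reversed so far: 29 -> 43
Step 3: curr=11, set curr.next=prev(29) | reversed so far: 11 -> 29 -> 43
Step 4: curr=14, set curr.next=prev(11) | reversed so far: 14 -> 11 -> 29 -> 43

14 -> 11 -> 29 -> 43 -> None


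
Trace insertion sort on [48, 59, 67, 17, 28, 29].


Initial: [48, 59, 67, 17, 28, 29]
Insert 59: [48, 59, 67, 17, 28, 29]
Insert 67: [48, 59, 67, 17, 28, 29]
Insert 17: [17, 48, 59, 67, 28, 29]
Insert 28: [17, 28, 48, 59, 67, 29]
Insert 29: [17, 28, 29, 48, 59, 67]

Sorted: [17, 28, 29, 48, 59, 67]


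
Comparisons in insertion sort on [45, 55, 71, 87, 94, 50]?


Algorithm: insertion sort
Input: [45, 55, 71, 87, 94, 50]
Sorted: [45, 50, 55, 71, 87, 94]

9


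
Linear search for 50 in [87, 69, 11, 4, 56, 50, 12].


i=0: 87!=50
i=1: 69!=50
i=2: 11!=50
i=3: 4!=50
i=4: 56!=50
i=5: 50==50 found!

Found at 5, 6 comps


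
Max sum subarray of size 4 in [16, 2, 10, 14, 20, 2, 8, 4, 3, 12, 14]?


[0:4]: 42
[1:5]: 46
[2:6]: 46
[3:7]: 44
[4:8]: 34
[5:9]: 17
[6:10]: 27
[7:11]: 33

Max: 46 at [1:5]


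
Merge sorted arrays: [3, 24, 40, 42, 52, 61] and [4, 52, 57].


Take 3 from A
Take 4 from B
Take 24 from A
Take 40 from A
Take 42 from A
Take 52 from A
Take 52 from B
Take 57 from B

Merged: [3, 4, 24, 40, 42, 52, 52, 57, 61]


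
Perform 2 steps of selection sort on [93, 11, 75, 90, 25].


Initial: [93, 11, 75, 90, 25]
Step 1: min=11 at 1
  Swap: [11, 93, 75, 90, 25]
Step 2: min=25 at 4
  Swap: [11, 25, 75, 90, 93]

After 2 steps: [11, 25, 75, 90, 93]


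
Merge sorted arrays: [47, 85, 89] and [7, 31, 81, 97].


Take 7 from B
Take 31 from B
Take 47 from A
Take 81 from B
Take 85 from A
Take 89 from A

Merged: [7, 31, 47, 81, 85, 89, 97]


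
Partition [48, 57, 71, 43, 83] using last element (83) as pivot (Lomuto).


Pivot: 83
  48 <= 83: advance i (no swap)
  57 <= 83: advance i (no swap)
  71 <= 83: advance i (no swap)
  43 <= 83: advance i (no swap)
Place pivot at 4: [48, 57, 71, 43, 83]

Partitioned: [48, 57, 71, 43, 83]


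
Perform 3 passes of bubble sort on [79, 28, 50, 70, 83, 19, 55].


Initial: [79, 28, 50, 70, 83, 19, 55]
Pass 1: [28, 50, 70, 79, 19, 55, 83] (5 swaps)
Pass 2: [28, 50, 70, 19, 55, 79, 83] (2 swaps)
Pass 3: [28, 50, 19, 55, 70, 79, 83] (2 swaps)

After 3 passes: [28, 50, 19, 55, 70, 79, 83]


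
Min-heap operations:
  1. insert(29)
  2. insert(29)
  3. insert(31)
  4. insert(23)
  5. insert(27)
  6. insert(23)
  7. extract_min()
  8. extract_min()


insert(29) -> [29]
insert(29) -> [29, 29]
insert(31) -> [29, 29, 31]
insert(23) -> [23, 29, 31, 29]
insert(27) -> [23, 27, 31, 29, 29]
insert(23) -> [23, 27, 23, 29, 29, 31]
extract_min()->23, [23, 27, 31, 29, 29]
extract_min()->23, [27, 29, 31, 29]

Final heap: [27, 29, 31, 29]


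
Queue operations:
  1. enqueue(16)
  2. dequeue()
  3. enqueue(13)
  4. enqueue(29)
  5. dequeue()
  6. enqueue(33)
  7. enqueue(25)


enqueue(16) -> [16]
dequeue()->16, []
enqueue(13) -> [13]
enqueue(29) -> [13, 29]
dequeue()->13, [29]
enqueue(33) -> [29, 33]
enqueue(25) -> [29, 33, 25]

Final queue: [29, 33, 25]


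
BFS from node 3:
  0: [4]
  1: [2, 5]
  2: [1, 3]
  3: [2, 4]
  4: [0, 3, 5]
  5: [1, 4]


Visit 3, enqueue [2, 4]
Visit 2, enqueue [1]
Visit 4, enqueue [0, 5]
Visit 1, enqueue []
Visit 0, enqueue []
Visit 5, enqueue []

BFS order: [3, 2, 4, 1, 0, 5]


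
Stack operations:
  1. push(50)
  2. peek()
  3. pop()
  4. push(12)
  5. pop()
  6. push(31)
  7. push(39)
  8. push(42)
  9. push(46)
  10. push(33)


push(50) -> [50]
peek()->50
pop()->50, []
push(12) -> [12]
pop()->12, []
push(31) -> [31]
push(39) -> [31, 39]
push(42) -> [31, 39, 42]
push(46) -> [31, 39, 42, 46]
push(33) -> [31, 39, 42, 46, 33]

Final stack: [31, 39, 42, 46, 33]


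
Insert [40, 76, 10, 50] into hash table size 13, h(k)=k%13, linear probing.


Insert 40: h=1 -> slot 1
Insert 76: h=11 -> slot 11
Insert 10: h=10 -> slot 10
Insert 50: h=11, 1 probes -> slot 12

Table: [None, 40, None, None, None, None, None, None, None, None, 10, 76, 50]


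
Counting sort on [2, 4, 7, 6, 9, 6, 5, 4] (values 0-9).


Input: [2, 4, 7, 6, 9, 6, 5, 4]
Counts: [0, 0, 1, 0, 2, 1, 2, 1, 0, 1]

Sorted: [2, 4, 4, 5, 6, 6, 7, 9]


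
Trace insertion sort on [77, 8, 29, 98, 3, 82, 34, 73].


Initial: [77, 8, 29, 98, 3, 82, 34, 73]
Insert 8: [8, 77, 29, 98, 3, 82, 34, 73]
Insert 29: [8, 29, 77, 98, 3, 82, 34, 73]
Insert 98: [8, 29, 77, 98, 3, 82, 34, 73]
Insert 3: [3, 8, 29, 77, 98, 82, 34, 73]
Insert 82: [3, 8, 29, 77, 82, 98, 34, 73]
Insert 34: [3, 8, 29, 34, 77, 82, 98, 73]
Insert 73: [3, 8, 29, 34, 73, 77, 82, 98]

Sorted: [3, 8, 29, 34, 73, 77, 82, 98]


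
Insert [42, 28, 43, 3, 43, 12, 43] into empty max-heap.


Insert 42: [42]
Insert 28: [42, 28]
Insert 43: [43, 28, 42]
Insert 3: [43, 28, 42, 3]
Insert 43: [43, 43, 42, 3, 28]
Insert 12: [43, 43, 42, 3, 28, 12]
Insert 43: [43, 43, 43, 3, 28, 12, 42]

Final heap: [43, 43, 43, 3, 28, 12, 42]


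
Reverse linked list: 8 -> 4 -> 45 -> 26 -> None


Step 1: curr=8, set curr.next=prev(None) | reversed so far: 8
Step 2: curr=4, set curr.next=prev(8) | reversed so far: 4 -> 8
Step 3: curr=45, set curr.next=prev(4) | reversed so far: 45 -> 4 -> 8
Step 4: curr=26, set curr.next=prev(45) | reversed so far: 26 -> 45 -> 4 -> 8

26 -> 45 -> 4 -> 8 -> None


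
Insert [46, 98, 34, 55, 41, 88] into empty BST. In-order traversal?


Insert 46: root
Insert 98: R from 46
Insert 34: L from 46
Insert 55: R from 46 -> L from 98
Insert 41: L from 46 -> R from 34
Insert 88: R from 46 -> L from 98 -> R from 55

In-order: [34, 41, 46, 55, 88, 98]
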